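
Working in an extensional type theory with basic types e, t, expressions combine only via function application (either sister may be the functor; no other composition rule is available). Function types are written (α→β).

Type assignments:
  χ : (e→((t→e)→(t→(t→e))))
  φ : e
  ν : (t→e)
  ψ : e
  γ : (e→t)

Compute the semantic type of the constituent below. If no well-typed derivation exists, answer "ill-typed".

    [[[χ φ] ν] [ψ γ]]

At [χ φ], χ : (e→((t→e)→(t→(t→e)))) takes φ : e, giving ((t→e)→(t→(t→e))).
At [[χ φ] ν], [χ φ] : ((t→e)→(t→(t→e))) takes ν : (t→e), giving (t→(t→e)).
At [ψ γ], γ : (e→t) takes ψ : e, giving t.
At [[[χ φ] ν] [ψ γ]], [[χ φ] ν] : (t→(t→e)) takes [ψ γ] : t, giving (t→e).

(t→e)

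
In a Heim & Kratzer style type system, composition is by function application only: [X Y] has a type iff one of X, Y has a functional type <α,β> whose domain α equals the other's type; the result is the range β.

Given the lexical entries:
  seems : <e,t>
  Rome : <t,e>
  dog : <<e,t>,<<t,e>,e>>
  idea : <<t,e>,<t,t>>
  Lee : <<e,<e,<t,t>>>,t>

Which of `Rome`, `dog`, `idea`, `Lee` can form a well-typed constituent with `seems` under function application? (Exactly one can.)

Rome : <t,e> — does not combine with seems.
dog — combines: dog : <<e,t>,<<t,e>,e>> takes seems : <e,t> as argument, giving <<t,e>,e>.
idea : <<t,e>,<t,t>> — does not combine with seems.
Lee : <<e,<e,<t,t>>>,t> — does not combine with seems.

dog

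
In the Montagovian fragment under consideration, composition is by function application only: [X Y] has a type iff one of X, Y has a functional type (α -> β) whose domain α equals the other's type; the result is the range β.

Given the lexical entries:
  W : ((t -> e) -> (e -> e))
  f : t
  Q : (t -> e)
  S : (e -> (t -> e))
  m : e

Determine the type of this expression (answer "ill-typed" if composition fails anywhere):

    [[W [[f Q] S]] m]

e

[f Q]: Q is (t -> e), f is t; result e.
[[f Q] S]: S is (e -> (t -> e)), [f Q] is e; result (t -> e).
[W [[f Q] S]]: W is ((t -> e) -> (e -> e)), [[f Q] S] is (t -> e); result (e -> e).
[[W [[f Q] S]] m]: [W [[f Q] S]] is (e -> e), m is e; result e.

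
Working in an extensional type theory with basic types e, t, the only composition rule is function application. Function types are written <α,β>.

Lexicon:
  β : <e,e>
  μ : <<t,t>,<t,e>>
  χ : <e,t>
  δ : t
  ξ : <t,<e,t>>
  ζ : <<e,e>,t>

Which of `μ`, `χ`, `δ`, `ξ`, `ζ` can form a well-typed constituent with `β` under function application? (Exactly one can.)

ζ

μ : <<t,t>,<t,e>> — neither side's domain matches the other.
χ : <e,t> — neither side's domain matches the other.
δ : t — neither side's domain matches the other.
ξ : <t,<e,t>> — neither side's domain matches the other.
ζ — combines: ζ : <<e,e>,t> takes β : <e,e> as argument, giving t.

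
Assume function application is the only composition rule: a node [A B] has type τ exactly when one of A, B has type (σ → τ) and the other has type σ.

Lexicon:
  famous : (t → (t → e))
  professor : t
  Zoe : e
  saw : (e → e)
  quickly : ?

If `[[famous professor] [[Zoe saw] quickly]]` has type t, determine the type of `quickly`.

At [[famous professor] [[Zoe saw] quickly]] (required: t): [famous professor] is (t → e), which is not a function with range t; hence [[Zoe saw] quickly] is the functor — type ((t → e) → t).
At [[Zoe saw] quickly] (required: ((t → e) → t)): [Zoe saw] is e, which is not a function with range ((t → e) → t); hence quickly is the functor — type (e → ((t → e) → t)).

(e → ((t → e) → t))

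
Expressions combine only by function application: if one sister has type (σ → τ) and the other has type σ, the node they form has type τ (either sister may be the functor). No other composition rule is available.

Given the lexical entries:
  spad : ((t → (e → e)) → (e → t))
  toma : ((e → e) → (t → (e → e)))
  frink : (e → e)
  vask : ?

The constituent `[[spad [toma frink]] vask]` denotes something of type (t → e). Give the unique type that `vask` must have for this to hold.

For [[spad [toma frink]] vask] to have type (t → e) with [spad [toma frink]] of type (e → t), vask must be the function: vask : ((e → t) → (t → e)).

((e → t) → (t → e))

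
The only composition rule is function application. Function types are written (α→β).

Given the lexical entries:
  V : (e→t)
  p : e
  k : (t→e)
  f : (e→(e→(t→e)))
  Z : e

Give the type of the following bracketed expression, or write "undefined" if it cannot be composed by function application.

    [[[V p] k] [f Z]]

At [V p], V : (e→t) takes p : e, giving t.
At [[V p] k], k : (t→e) takes [V p] : t, giving e.
At [f Z], f : (e→(e→(t→e))) takes Z : e, giving (e→(t→e)).
At [[[V p] k] [f Z]], [f Z] : (e→(t→e)) takes [[V p] k] : e, giving (t→e).

(t→e)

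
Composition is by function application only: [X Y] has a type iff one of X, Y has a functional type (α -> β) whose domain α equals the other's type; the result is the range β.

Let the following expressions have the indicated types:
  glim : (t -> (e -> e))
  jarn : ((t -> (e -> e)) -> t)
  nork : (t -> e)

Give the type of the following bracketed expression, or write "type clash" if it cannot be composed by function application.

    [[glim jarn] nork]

e

[glim jarn]: functor jarn : ((t -> (e -> e)) -> t), argument glim : (t -> (e -> e)); result t.
[[glim jarn] nork]: functor nork : (t -> e), argument [glim jarn] : t; result e.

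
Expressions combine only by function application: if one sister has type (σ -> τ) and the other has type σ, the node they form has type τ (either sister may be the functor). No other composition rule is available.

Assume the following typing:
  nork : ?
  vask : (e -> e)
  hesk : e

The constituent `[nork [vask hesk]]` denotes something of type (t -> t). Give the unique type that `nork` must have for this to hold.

[nork [vask hesk]] is required to be (t -> t). [vask hesk] : e cannot yield (t -> t) as functor, so nork : (e -> (t -> t)).

(e -> (t -> t))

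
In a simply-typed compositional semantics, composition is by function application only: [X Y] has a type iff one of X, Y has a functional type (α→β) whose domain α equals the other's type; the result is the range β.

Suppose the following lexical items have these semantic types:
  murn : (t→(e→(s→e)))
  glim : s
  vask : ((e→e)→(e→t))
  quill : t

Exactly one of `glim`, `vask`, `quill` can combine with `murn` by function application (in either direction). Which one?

glim : s — does not combine with murn.
vask : ((e→e)→(e→t)) — does not combine with murn.
quill — combines: murn : (t→(e→(s→e))) takes quill : t as argument, giving (e→(s→e)).

quill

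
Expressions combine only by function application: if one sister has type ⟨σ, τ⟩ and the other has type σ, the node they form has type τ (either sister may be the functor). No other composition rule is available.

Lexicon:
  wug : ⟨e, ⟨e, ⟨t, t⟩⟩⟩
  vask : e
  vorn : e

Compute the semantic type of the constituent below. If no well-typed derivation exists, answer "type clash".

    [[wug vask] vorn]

At [wug vask], wug : ⟨e, ⟨e, ⟨t, t⟩⟩⟩ takes vask : e, giving ⟨e, ⟨t, t⟩⟩.
At [[wug vask] vorn], [wug vask] : ⟨e, ⟨t, t⟩⟩ takes vorn : e, giving ⟨t, t⟩.

⟨t, t⟩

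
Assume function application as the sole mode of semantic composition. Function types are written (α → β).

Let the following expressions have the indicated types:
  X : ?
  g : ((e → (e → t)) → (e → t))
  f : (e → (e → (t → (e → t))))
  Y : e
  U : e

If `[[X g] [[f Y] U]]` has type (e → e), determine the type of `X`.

[[X g] [[f Y] U]] must have type (e → e). The sister [[f Y] U] has type (t → (e → t)); that is not a function onto (e → e), so [X g] must be the functor, of type ((t → (e → t)) → (e → e)).
[X g] must have type ((t → (e → t)) → (e → e)). The sister g has type ((e → (e → t)) → (e → t)); that is not a function onto ((t → (e → t)) → (e → e)), so X must be the functor, of type (((e → (e → t)) → (e → t)) → ((t → (e → t)) → (e → e))).

(((e → (e → t)) → (e → t)) → ((t → (e → t)) → (e → e)))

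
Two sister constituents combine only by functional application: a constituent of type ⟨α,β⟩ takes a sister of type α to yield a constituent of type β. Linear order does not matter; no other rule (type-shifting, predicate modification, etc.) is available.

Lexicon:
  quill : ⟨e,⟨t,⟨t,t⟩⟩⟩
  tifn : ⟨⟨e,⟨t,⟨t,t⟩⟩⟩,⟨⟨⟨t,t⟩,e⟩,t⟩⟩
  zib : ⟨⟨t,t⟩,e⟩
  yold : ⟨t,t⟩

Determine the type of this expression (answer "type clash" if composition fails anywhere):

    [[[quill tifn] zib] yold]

t

[quill tifn]: functor tifn : ⟨⟨e,⟨t,⟨t,t⟩⟩⟩,⟨⟨⟨t,t⟩,e⟩,t⟩⟩, argument quill : ⟨e,⟨t,⟨t,t⟩⟩⟩; result ⟨⟨⟨t,t⟩,e⟩,t⟩.
[[quill tifn] zib]: functor [quill tifn] : ⟨⟨⟨t,t⟩,e⟩,t⟩, argument zib : ⟨⟨t,t⟩,e⟩; result t.
[[[quill tifn] zib] yold]: functor yold : ⟨t,t⟩, argument [[quill tifn] zib] : t; result t.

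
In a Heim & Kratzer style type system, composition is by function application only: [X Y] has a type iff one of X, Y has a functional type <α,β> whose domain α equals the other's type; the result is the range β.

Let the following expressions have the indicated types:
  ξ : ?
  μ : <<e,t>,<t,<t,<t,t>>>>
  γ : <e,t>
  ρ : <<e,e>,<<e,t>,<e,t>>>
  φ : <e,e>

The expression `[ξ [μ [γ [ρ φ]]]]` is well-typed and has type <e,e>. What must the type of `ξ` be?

<<t,<t,<t,t>>>,<e,e>>

At [ξ [μ [γ [ρ φ]]]] (required: <e,e>): [μ [γ [ρ φ]]] is <t,<t,<t,t>>>, which is not a function with range <e,e>; hence ξ is the functor — type <<t,<t,<t,t>>>,<e,e>>.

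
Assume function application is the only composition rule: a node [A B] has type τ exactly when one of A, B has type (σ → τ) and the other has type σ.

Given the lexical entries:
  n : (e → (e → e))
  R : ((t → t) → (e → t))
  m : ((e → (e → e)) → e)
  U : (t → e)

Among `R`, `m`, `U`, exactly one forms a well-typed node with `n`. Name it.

R : ((t → t) → (e → t)) — neither side's domain matches the other.
m — combines: m : ((e → (e → e)) → e) takes n : (e → (e → e)) as argument, giving e.
U : (t → e) — neither side's domain matches the other.

m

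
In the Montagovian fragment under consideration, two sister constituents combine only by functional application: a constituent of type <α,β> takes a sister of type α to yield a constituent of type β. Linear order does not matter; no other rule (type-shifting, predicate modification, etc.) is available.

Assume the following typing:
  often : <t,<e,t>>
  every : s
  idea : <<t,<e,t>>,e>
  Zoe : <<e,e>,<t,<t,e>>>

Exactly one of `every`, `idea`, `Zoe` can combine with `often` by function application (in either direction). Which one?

idea

every : s — often needs t; every needs nothing (atomic); neither fits.
idea — combines: idea : <<t,<e,t>>,e> takes often : <t,<e,t>> as argument, giving e.
Zoe : <<e,e>,<t,<t,e>>> — often needs t; Zoe needs <e,e>; neither fits.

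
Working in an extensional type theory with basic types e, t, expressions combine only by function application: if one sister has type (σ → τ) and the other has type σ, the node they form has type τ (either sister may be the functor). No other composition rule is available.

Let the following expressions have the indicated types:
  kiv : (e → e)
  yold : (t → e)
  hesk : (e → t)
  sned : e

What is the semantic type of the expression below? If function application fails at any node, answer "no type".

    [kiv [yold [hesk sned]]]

e

[hesk sned]: hesk is (e → t), sned is e; result t.
[yold [hesk sned]]: yold is (t → e), [hesk sned] is t; result e.
[kiv [yold [hesk sned]]]: kiv is (e → e), [yold [hesk sned]] is e; result e.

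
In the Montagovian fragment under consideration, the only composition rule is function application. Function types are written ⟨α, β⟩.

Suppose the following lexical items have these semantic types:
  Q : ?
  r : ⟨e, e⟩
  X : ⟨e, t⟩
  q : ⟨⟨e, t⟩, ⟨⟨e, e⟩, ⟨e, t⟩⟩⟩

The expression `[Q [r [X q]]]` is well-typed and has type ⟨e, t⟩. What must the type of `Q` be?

⟨⟨e, t⟩, ⟨e, t⟩⟩

For [Q [r [X q]]] to have type ⟨e, t⟩ with [r [X q]] of type ⟨e, t⟩, Q must be the function: Q : ⟨⟨e, t⟩, ⟨e, t⟩⟩.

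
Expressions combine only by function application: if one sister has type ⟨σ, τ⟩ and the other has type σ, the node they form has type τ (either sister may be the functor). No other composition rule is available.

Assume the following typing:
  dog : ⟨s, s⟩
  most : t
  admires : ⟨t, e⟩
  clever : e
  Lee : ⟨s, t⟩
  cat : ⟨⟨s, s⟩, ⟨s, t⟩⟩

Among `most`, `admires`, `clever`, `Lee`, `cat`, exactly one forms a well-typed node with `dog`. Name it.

cat

most : t — neither side's domain matches the other.
admires : ⟨t, e⟩ — neither side's domain matches the other.
clever : e — neither side's domain matches the other.
Lee : ⟨s, t⟩ — neither side's domain matches the other.
cat — combines: cat : ⟨⟨s, s⟩, ⟨s, t⟩⟩ takes dog : ⟨s, s⟩ as argument, giving ⟨s, t⟩.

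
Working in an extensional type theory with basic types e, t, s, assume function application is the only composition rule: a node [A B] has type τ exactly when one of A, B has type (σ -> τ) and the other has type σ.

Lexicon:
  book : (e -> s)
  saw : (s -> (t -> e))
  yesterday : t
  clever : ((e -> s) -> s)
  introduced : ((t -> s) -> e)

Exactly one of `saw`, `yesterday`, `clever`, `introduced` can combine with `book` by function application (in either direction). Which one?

clever

saw : (s -> (t -> e)) — neither side's domain matches the other.
yesterday : t — neither side's domain matches the other.
clever — combines: clever : ((e -> s) -> s) takes book : (e -> s) as argument, giving s.
introduced : ((t -> s) -> e) — neither side's domain matches the other.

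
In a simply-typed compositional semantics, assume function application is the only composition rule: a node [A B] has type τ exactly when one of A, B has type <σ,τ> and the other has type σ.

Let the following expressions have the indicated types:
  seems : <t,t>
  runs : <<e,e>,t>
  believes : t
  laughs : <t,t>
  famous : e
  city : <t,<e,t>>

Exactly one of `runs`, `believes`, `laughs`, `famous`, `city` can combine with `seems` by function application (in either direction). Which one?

believes

runs : <<e,e>,t> — seems needs t; runs needs <e,e>; neither fits.
believes — combines: seems : <t,t> takes believes : t as argument, giving t.
laughs : <t,t> — seems needs t; laughs needs t; neither fits.
famous : e — seems needs t; famous needs nothing (atomic); neither fits.
city : <t,<e,t>> — seems needs t; city needs t; neither fits.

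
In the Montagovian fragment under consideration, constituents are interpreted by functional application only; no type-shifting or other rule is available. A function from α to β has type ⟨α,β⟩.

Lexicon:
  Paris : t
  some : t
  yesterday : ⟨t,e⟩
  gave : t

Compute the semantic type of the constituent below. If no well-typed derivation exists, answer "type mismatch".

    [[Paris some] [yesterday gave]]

At [Paris some]: neither t nor t can take the other as argument; the node is ill-typed.

type mismatch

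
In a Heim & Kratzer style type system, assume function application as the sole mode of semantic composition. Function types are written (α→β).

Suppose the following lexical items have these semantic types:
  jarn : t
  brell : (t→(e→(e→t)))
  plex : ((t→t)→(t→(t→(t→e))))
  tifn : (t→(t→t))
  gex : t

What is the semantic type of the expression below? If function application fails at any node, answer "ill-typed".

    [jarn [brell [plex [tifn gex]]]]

[tifn gex]: tifn is (t→(t→t)), gex is t; result (t→t).
[plex [tifn gex]]: plex is ((t→t)→(t→(t→(t→e)))), [tifn gex] is (t→t); result (t→(t→(t→e))).
[brell [plex [tifn gex]]]: (t→(e→(e→t))) and (t→(t→(t→e))) cannot combine by function application — type clash.

ill-typed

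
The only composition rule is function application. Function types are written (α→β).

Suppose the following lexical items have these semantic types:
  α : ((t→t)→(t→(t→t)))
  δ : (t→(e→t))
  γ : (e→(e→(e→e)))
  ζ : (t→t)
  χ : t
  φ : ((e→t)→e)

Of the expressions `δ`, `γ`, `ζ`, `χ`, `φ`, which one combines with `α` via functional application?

ζ

δ : (t→(e→t)) — neither side's domain matches the other.
γ : (e→(e→(e→e))) — neither side's domain matches the other.
ζ — combines: α : ((t→t)→(t→(t→t))) takes ζ : (t→t) as argument, giving (t→(t→t)).
χ : t — neither side's domain matches the other.
φ : ((e→t)→e) — neither side's domain matches the other.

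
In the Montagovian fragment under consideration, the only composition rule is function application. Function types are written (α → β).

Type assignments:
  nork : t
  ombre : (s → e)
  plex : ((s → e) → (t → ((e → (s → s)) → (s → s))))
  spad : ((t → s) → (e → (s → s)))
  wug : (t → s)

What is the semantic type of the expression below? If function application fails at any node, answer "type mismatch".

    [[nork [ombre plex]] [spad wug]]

(s → s)

[ombre plex]: ((s → e) → (t → ((e → (s → s)) → (s → s)))) applied to (s → e) yields (t → ((e → (s → s)) → (s → s))).
[nork [ombre plex]]: (t → ((e → (s → s)) → (s → s))) applied to t yields ((e → (s → s)) → (s → s)).
[spad wug]: ((t → s) → (e → (s → s))) applied to (t → s) yields (e → (s → s)).
[[nork [ombre plex]] [spad wug]]: ((e → (s → s)) → (s → s)) applied to (e → (s → s)) yields (s → s).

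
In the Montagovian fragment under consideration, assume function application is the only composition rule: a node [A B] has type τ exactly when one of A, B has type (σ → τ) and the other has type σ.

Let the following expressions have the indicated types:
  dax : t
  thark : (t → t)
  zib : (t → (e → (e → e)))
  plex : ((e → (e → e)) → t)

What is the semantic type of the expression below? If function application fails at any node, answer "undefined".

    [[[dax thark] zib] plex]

t

[dax thark] — thark of type (t → t) combines with dax of type t: type t.
[[dax thark] zib] — zib of type (t → (e → (e → e))) combines with [dax thark] of type t: type (e → (e → e)).
[[[dax thark] zib] plex] — plex of type ((e → (e → e)) → t) combines with [[dax thark] zib] of type (e → (e → e)): type t.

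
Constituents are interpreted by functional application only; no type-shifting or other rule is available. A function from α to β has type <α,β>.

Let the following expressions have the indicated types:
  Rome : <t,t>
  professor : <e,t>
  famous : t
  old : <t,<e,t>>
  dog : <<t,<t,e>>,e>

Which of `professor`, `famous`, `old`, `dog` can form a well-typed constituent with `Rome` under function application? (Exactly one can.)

famous

professor : <e,t> — Rome needs t; professor needs e; neither fits.
famous — combines: Rome : <t,t> takes famous : t as argument, giving t.
old : <t,<e,t>> — Rome needs t; old needs t; neither fits.
dog : <<t,<t,e>>,e> — Rome needs t; dog needs <t,<t,e>>; neither fits.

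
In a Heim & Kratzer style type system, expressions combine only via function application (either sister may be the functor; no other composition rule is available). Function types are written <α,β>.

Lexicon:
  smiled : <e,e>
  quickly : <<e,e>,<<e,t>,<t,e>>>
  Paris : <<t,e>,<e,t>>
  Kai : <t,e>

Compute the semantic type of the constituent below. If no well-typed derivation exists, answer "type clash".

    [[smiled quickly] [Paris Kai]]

<t,e>

[smiled quickly]: functor quickly : <<e,e>,<<e,t>,<t,e>>>, argument smiled : <e,e>; result <<e,t>,<t,e>>.
[Paris Kai]: functor Paris : <<t,e>,<e,t>>, argument Kai : <t,e>; result <e,t>.
[[smiled quickly] [Paris Kai]]: functor [smiled quickly] : <<e,t>,<t,e>>, argument [Paris Kai] : <e,t>; result <t,e>.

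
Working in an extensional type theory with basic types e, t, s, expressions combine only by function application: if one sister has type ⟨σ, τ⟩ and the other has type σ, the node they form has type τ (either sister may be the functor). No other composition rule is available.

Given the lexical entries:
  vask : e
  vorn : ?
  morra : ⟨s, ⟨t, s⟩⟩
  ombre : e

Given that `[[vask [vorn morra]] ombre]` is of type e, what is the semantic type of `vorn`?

⟨⟨s, ⟨t, s⟩⟩, ⟨e, ⟨e, e⟩⟩⟩

[[vask [vorn morra]] ombre] must have type e. The sister ombre has type e; that is not a function onto e, so [vask [vorn morra]] must be the functor, of type ⟨e, e⟩.
[vask [vorn morra]] must have type ⟨e, e⟩. The sister vask has type e; that is not a function onto ⟨e, e⟩, so [vorn morra] must be the functor, of type ⟨e, ⟨e, e⟩⟩.
[vorn morra] must have type ⟨e, ⟨e, e⟩⟩. The sister morra has type ⟨s, ⟨t, s⟩⟩; that is not a function onto ⟨e, ⟨e, e⟩⟩, so vorn must be the functor, of type ⟨⟨s, ⟨t, s⟩⟩, ⟨e, ⟨e, e⟩⟩⟩.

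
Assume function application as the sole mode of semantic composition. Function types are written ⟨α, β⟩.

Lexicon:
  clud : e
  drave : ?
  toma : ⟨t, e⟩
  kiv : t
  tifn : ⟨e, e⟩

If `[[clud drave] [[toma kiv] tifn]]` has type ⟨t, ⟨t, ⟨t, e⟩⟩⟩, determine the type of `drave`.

At [[clud drave] [[toma kiv] tifn]] (required: ⟨t, ⟨t, ⟨t, e⟩⟩⟩): [[toma kiv] tifn] is e, which is not a function with range ⟨t, ⟨t, ⟨t, e⟩⟩⟩; hence [clud drave] is the functor — type ⟨e, ⟨t, ⟨t, ⟨t, e⟩⟩⟩⟩.
At [clud drave] (required: ⟨e, ⟨t, ⟨t, ⟨t, e⟩⟩⟩⟩): clud is e, which is not a function with range ⟨e, ⟨t, ⟨t, ⟨t, e⟩⟩⟩⟩; hence drave is the functor — type ⟨e, ⟨e, ⟨t, ⟨t, ⟨t, e⟩⟩⟩⟩⟩.

⟨e, ⟨e, ⟨t, ⟨t, ⟨t, e⟩⟩⟩⟩⟩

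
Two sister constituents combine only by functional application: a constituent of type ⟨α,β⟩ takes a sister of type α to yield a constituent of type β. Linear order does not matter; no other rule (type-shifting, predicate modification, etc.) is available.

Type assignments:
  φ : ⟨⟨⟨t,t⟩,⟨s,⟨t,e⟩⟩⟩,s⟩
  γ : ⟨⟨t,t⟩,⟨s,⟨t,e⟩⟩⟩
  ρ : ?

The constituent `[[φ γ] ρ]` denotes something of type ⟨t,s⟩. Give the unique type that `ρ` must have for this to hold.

[[φ γ] ρ] is required to be ⟨t,s⟩. [φ γ] : s cannot yield ⟨t,s⟩ as functor, so ρ : ⟨s,⟨t,s⟩⟩.

⟨s,⟨t,s⟩⟩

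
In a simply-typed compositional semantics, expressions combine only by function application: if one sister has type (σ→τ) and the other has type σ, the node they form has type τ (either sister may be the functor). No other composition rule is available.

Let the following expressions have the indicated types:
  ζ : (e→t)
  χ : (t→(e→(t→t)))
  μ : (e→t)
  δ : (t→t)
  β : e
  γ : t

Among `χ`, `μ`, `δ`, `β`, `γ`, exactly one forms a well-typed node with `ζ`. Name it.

χ : (t→(e→(t→t))) — no; ζ wants e, and χ wants t.
μ : (e→t) — no; ζ wants e, and μ wants e.
δ : (t→t) — no; ζ wants e, and δ wants t.
β — combines: ζ : (e→t) takes β : e as argument, giving t.
γ : t — no; ζ wants e, and γ wants nothing (atomic).

β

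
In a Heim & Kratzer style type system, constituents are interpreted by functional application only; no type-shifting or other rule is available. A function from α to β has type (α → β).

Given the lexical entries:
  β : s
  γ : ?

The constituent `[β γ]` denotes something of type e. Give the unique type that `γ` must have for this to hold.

(s → e)

For [β γ] to have type e with β of type s, γ must be the function: γ : (s → e).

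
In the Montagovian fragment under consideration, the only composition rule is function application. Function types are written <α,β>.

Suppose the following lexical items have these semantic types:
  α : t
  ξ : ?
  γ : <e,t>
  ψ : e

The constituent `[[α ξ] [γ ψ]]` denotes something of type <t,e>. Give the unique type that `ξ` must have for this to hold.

<t,<t,<t,e>>>

[[α ξ] [γ ψ]] is required to be <t,e>. [γ ψ] : t cannot yield <t,e> as functor, so [α ξ] : <t,<t,e>>.
[α ξ] is required to be <t,<t,e>>. α : t cannot yield <t,<t,e>> as functor, so ξ : <t,<t,<t,e>>>.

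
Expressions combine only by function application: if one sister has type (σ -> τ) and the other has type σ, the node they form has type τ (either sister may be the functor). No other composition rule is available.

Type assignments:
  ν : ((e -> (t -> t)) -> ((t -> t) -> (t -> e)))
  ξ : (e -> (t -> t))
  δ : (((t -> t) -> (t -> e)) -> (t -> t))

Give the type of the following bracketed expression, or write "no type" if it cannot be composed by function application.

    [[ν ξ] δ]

(t -> t)

At [ν ξ], ν : ((e -> (t -> t)) -> ((t -> t) -> (t -> e))) takes ξ : (e -> (t -> t)), giving ((t -> t) -> (t -> e)).
At [[ν ξ] δ], δ : (((t -> t) -> (t -> e)) -> (t -> t)) takes [ν ξ] : ((t -> t) -> (t -> e)), giving (t -> t).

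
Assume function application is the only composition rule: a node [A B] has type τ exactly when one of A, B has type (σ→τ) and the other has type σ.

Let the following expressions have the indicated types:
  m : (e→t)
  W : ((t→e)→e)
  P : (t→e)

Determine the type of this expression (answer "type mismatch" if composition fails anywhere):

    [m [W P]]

t

[W P]: functor W : ((t→e)→e), argument P : (t→e); result e.
[m [W P]]: functor m : (e→t), argument [W P] : e; result t.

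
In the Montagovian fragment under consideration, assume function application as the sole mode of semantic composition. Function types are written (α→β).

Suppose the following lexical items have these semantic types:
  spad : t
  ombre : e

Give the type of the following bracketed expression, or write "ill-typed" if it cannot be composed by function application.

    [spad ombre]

[spad ombre]: t and e cannot combine by function application — type clash.

ill-typed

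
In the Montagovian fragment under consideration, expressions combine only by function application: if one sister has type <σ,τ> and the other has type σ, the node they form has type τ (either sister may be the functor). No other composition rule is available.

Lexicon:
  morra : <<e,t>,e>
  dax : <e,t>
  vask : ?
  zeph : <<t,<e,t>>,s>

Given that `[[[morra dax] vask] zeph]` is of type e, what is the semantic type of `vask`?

For [[[morra dax] vask] zeph] to have type e with zeph of type <<t,<e,t>>,s>, [[morra dax] vask] must be the function: [[morra dax] vask] : <<<t,<e,t>>,s>,e>.
For [[morra dax] vask] to have type <<<t,<e,t>>,s>,e> with [morra dax] of type e, vask must be the function: vask : <e,<<<t,<e,t>>,s>,e>>.

<e,<<<t,<e,t>>,s>,e>>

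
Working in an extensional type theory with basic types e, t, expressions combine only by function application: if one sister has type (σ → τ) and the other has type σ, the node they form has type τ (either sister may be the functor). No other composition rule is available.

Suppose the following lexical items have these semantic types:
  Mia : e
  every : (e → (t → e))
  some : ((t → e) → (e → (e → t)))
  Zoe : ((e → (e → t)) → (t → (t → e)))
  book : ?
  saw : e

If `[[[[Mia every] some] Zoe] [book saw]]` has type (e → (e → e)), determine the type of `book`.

[[[[Mia every] some] Zoe] [book saw]] is required to be (e → (e → e)). [[[Mia every] some] Zoe] : (t → (t → e)) cannot yield (e → (e → e)) as functor, so [book saw] : ((t → (t → e)) → (e → (e → e))).
[book saw] is required to be ((t → (t → e)) → (e → (e → e))). saw : e cannot yield ((t → (t → e)) → (e → (e → e))) as functor, so book : (e → ((t → (t → e)) → (e → (e → e)))).

(e → ((t → (t → e)) → (e → (e → e))))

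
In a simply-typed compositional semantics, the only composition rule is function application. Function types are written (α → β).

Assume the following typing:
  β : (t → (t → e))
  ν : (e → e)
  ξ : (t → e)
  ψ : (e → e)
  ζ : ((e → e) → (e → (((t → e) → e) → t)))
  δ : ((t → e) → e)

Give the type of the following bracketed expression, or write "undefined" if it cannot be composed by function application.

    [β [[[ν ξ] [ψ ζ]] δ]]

undefined

[ν ξ]: (e → e) with (t → e) — neither is a function whose domain matches the other; composition fails here.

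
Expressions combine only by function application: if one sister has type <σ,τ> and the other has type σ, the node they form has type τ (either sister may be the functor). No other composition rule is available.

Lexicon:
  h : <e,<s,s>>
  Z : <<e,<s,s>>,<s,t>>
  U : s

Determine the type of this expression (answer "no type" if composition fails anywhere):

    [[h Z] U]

[h Z]: functor Z : <<e,<s,s>>,<s,t>>, argument h : <e,<s,s>>; result <s,t>.
[[h Z] U]: functor [h Z] : <s,t>, argument U : s; result t.

t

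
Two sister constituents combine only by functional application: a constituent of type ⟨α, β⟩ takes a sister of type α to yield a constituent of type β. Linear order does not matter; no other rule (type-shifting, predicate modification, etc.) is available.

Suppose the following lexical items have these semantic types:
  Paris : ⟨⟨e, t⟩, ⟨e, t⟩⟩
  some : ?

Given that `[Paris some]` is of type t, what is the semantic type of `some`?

⟨⟨⟨e, t⟩, ⟨e, t⟩⟩, t⟩

[Paris some] must have type t. The sister Paris has type ⟨⟨e, t⟩, ⟨e, t⟩⟩; that is not a function onto t, so some must be the functor, of type ⟨⟨⟨e, t⟩, ⟨e, t⟩⟩, t⟩.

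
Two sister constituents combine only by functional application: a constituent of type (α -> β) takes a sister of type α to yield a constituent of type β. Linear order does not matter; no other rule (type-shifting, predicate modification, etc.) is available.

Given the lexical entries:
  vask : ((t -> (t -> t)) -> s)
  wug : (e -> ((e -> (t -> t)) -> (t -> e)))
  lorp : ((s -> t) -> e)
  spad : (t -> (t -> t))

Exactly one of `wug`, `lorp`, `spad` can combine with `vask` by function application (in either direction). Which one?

spad

wug : (e -> ((e -> (t -> t)) -> (t -> e))) — vask needs (t -> (t -> t)); wug needs e; neither fits.
lorp : ((s -> t) -> e) — vask needs (t -> (t -> t)); lorp needs (s -> t); neither fits.
spad — combines: vask : ((t -> (t -> t)) -> s) takes spad : (t -> (t -> t)) as argument, giving s.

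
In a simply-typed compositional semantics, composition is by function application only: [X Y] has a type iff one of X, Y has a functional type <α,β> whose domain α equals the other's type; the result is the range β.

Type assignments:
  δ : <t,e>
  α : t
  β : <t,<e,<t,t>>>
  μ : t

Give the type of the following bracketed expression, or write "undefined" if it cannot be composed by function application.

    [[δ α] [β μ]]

[δ α]: functor δ : <t,e>, argument α : t; result e.
[β μ]: functor β : <t,<e,<t,t>>>, argument μ : t; result <e,<t,t>>.
[[δ α] [β μ]]: functor [β μ] : <e,<t,t>>, argument [δ α] : e; result <t,t>.

<t,t>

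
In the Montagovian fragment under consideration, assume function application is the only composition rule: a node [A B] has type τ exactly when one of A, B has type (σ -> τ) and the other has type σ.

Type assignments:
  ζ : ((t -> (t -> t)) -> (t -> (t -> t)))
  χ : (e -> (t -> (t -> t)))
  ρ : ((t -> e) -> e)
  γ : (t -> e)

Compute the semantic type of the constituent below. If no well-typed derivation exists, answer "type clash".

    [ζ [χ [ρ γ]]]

(t -> (t -> t))

At [ρ γ], ρ : ((t -> e) -> e) takes γ : (t -> e), giving e.
At [χ [ρ γ]], χ : (e -> (t -> (t -> t))) takes [ρ γ] : e, giving (t -> (t -> t)).
At [ζ [χ [ρ γ]]], ζ : ((t -> (t -> t)) -> (t -> (t -> t))) takes [χ [ρ γ]] : (t -> (t -> t)), giving (t -> (t -> t)).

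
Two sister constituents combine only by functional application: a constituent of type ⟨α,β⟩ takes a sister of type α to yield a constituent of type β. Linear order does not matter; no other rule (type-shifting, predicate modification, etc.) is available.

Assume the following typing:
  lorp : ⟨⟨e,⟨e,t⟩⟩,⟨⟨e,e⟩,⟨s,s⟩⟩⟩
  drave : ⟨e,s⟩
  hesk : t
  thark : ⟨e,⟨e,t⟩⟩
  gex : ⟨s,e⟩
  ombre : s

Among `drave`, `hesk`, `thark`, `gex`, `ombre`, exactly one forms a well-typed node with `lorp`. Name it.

drave : ⟨e,s⟩ — does not combine with lorp.
hesk : t — does not combine with lorp.
thark — combines: lorp : ⟨⟨e,⟨e,t⟩⟩,⟨⟨e,e⟩,⟨s,s⟩⟩⟩ takes thark : ⟨e,⟨e,t⟩⟩ as argument, giving ⟨⟨e,e⟩,⟨s,s⟩⟩.
gex : ⟨s,e⟩ — does not combine with lorp.
ombre : s — does not combine with lorp.

thark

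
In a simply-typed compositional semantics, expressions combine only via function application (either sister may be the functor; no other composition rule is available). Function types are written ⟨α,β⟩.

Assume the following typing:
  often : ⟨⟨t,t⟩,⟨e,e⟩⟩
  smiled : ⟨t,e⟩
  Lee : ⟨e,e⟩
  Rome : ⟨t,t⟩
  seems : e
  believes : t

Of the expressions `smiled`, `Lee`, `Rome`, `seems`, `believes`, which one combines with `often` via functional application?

Rome

smiled : ⟨t,e⟩ — does not combine with often.
Lee : ⟨e,e⟩ — does not combine with often.
Rome — combines: often : ⟨⟨t,t⟩,⟨e,e⟩⟩ takes Rome : ⟨t,t⟩ as argument, giving ⟨e,e⟩.
seems : e — does not combine with often.
believes : t — does not combine with often.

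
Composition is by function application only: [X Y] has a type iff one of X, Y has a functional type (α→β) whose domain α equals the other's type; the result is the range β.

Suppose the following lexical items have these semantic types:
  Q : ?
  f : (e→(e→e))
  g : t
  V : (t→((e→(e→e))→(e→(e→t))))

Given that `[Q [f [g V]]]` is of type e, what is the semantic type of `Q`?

[Q [f [g V]]] must have type e. The sister [f [g V]] has type (e→(e→t)); that is not a function onto e, so Q must be the functor, of type ((e→(e→t))→e).

((e→(e→t))→e)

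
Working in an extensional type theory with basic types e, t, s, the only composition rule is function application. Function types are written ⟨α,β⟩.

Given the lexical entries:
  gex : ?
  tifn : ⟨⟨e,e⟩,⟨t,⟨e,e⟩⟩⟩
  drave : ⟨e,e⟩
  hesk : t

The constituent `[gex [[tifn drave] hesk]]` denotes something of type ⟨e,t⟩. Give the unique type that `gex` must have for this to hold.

At [gex [[tifn drave] hesk]] (required: ⟨e,t⟩): [[tifn drave] hesk] is ⟨e,e⟩, which is not a function with range ⟨e,t⟩; hence gex is the functor — type ⟨⟨e,e⟩,⟨e,t⟩⟩.

⟨⟨e,e⟩,⟨e,t⟩⟩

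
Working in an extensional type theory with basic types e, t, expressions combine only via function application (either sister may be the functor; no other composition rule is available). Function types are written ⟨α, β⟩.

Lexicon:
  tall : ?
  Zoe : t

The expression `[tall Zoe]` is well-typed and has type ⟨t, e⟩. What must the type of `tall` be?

At [tall Zoe] (required: ⟨t, e⟩): Zoe is t, which is not a function with range ⟨t, e⟩; hence tall is the functor — type ⟨t, ⟨t, e⟩⟩.

⟨t, ⟨t, e⟩⟩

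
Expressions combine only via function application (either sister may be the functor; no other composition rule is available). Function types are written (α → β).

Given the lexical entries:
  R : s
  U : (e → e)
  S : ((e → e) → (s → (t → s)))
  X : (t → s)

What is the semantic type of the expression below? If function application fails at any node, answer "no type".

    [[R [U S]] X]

At [U S], S : ((e → e) → (s → (t → s))) takes U : (e → e), giving (s → (t → s)).
At [R [U S]], [U S] : (s → (t → s)) takes R : s, giving (t → s).
[[R [U S]] X]: (t → s) and (t → s) cannot combine by function application — type clash.

no type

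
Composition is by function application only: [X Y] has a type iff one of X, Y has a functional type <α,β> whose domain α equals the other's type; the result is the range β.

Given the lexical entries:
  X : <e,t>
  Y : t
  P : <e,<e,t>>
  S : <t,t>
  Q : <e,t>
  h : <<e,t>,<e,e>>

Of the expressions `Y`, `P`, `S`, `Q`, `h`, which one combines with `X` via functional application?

h

Y : t — X needs e; Y needs nothing (atomic); neither fits.
P : <e,<e,t>> — X needs e; P needs e; neither fits.
S : <t,t> — X needs e; S needs t; neither fits.
Q : <e,t> — X needs e; Q needs e; neither fits.
h — combines: h : <<e,t>,<e,e>> takes X : <e,t> as argument, giving <e,e>.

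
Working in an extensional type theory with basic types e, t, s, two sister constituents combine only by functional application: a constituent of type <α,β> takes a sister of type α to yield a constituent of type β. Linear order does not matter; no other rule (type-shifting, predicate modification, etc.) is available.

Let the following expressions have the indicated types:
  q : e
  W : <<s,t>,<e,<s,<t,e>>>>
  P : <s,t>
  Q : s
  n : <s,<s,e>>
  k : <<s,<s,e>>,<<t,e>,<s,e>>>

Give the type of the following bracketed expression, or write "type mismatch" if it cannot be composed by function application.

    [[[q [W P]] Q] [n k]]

At [W P], W : <<s,t>,<e,<s,<t,e>>>> takes P : <s,t>, giving <e,<s,<t,e>>>.
At [q [W P]], [W P] : <e,<s,<t,e>>> takes q : e, giving <s,<t,e>>.
At [[q [W P]] Q], [q [W P]] : <s,<t,e>> takes Q : s, giving <t,e>.
At [n k], k : <<s,<s,e>>,<<t,e>,<s,e>>> takes n : <s,<s,e>>, giving <<t,e>,<s,e>>.
At [[[q [W P]] Q] [n k]], [n k] : <<t,e>,<s,e>> takes [[q [W P]] Q] : <t,e>, giving <s,e>.

<s,e>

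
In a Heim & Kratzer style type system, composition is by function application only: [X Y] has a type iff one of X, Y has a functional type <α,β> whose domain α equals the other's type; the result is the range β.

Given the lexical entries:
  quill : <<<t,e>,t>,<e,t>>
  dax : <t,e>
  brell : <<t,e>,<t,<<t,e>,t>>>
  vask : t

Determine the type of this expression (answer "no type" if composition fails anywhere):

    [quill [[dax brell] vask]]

[dax brell]: brell is <<t,e>,<t,<<t,e>,t>>>, dax is <t,e>; result <t,<<t,e>,t>>.
[[dax brell] vask]: [dax brell] is <t,<<t,e>,t>>, vask is t; result <<t,e>,t>.
[quill [[dax brell] vask]]: quill is <<<t,e>,t>,<e,t>>, [[dax brell] vask] is <<t,e>,t>; result <e,t>.

<e,t>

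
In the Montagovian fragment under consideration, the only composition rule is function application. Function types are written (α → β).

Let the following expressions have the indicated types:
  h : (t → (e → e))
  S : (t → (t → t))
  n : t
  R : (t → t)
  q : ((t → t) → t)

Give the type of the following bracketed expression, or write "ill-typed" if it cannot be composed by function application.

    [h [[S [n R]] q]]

[n R]: R is (t → t), n is t; result t.
[S [n R]]: S is (t → (t → t)), [n R] is t; result (t → t).
[[S [n R]] q]: q is ((t → t) → t), [S [n R]] is (t → t); result t.
[h [[S [n R]] q]]: h is (t → (e → e)), [[S [n R]] q] is t; result (e → e).

(e → e)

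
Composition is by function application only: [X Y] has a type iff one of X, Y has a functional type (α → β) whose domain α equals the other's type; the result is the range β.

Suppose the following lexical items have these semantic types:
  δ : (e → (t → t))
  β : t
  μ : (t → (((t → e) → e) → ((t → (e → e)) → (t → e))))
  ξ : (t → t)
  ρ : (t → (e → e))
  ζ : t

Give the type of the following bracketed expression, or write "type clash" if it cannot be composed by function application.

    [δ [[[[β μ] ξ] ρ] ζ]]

[β μ]: μ is (t → (((t → e) → e) → ((t → (e → e)) → (t → e)))), β is t; result (((t → e) → e) → ((t → (e → e)) → (t → e))).
At [[β μ] ξ]: neither (((t → e) → e) → ((t → (e → e)) → (t → e))) nor (t → t) can take the other as argument; the node is ill-typed.

type clash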